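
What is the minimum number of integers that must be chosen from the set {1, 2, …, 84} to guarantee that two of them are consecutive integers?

43

Partition {1, …, 84} into 42 pairs: {1,2}, {3,4}, …, {83,84}.
Choosing 42 integers — say the 42 even numbers 2, 4, …, 84 — takes one from each pair and avoids the property.
Choosing 43 forces two into the same pair by pigeonhole, and those are consecutive. So 43.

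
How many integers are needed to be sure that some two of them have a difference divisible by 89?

90

Use the pigeonhole principle on residue classes: two integers differ by a multiple of 89 exactly when they share a remainder mod 89.
There are 89 residue classes mod 89, so 89 integers can all lie in distinct classes.
One more integer must repeat a residue, giving a difference divisible by 89. So n = 89 + 1 = 90.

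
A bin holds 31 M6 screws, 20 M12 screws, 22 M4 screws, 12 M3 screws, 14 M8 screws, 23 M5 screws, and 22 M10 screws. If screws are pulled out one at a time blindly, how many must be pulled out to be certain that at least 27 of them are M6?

140

The worst case draws every non-M6 screw first: 20 + 22 + 12 + 14 + 23 + 22 = 113.
The next 27 draws are then forced to be M6, giving 113 + 27 = 140.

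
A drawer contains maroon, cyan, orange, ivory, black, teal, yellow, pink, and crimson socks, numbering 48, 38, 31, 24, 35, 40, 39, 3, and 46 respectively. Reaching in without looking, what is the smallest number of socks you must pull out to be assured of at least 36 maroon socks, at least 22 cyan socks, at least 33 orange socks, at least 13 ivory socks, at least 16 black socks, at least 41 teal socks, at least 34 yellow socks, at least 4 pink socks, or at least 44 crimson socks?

The worst case stops just short of every target: 35 maroon, 21 cyan, all 31 orange, 12 ivory, 15 black, 40 teal, 33 yellow, 3 pink, 43 crimson — 35 + 21 + 31 + 12 + 15 + 40 + 33 + 3 + 43 = 233 socks.
One more sock must push some color to its target, so 233 + 1 = 234.

234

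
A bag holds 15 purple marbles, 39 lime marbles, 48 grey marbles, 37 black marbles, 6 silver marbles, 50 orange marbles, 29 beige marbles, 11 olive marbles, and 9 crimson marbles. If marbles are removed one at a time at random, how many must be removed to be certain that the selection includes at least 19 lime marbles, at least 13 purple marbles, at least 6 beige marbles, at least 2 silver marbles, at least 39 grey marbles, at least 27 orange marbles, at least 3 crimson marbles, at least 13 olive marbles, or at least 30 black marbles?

Each of the 9 colors has its own threshold; avoid all of them simultaneously.
The worst case stops just short of every target: 12 purple, 18 lime, 38 grey, 29 black, 1 silver, 26 orange, 5 beige, all 11 olive, 2 crimson — 12 + 18 + 38 + 29 + 1 + 26 + 5 + 11 + 2 = 142 marbles.
One more marble must push some color to its target, so 142 + 1 = 143.

143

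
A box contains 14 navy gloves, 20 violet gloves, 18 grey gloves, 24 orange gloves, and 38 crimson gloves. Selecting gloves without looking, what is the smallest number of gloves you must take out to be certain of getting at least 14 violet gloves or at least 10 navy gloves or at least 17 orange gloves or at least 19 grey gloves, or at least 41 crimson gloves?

The worst case stops just short of every target: 9 navy, 13 violet, 18 grey, 16 orange, all 38 crimson — 9 + 13 + 18 + 16 + 38 = 94 gloves.
One more glove must push some color to its target, so 94 + 1 = 95.

95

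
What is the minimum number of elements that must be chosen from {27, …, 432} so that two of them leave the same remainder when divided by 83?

84

Group the integers by remainder mod 83; there are 83 residue classes, each nonempty in this range.
Choosing one from each class (83 integers) avoids any shared remainder.
One more choice must repeat a class, so two differ by a multiple of 83. Hence 83 + 1 = 84.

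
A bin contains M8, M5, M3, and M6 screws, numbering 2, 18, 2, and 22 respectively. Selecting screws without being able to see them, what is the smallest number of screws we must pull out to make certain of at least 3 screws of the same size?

The worst case takes 2 screws of each size without reaching 3 of any: 4 × 2 = 8.
The next screw must bring some size to 3, so 8 + 1 = 9.

9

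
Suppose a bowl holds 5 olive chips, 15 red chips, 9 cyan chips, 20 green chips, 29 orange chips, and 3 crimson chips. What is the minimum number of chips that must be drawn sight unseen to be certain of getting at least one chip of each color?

The hardest color to obtain is crimson: we could draw every other chip first — 81 − 3 = 78 chips — without a single crimson one.
The next draw must be crimson, so 78 + 1 = 79.

79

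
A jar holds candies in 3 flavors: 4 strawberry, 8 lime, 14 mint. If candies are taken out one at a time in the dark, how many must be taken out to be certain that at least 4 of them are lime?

The worst case draws every non-lime candy first: 4 + 14 = 18.
The next 4 draws are then forced to be lime, giving 18 + 4 = 22.

22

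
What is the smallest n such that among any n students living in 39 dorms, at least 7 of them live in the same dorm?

There are 39 dorms acting as pigeonholes.
With 39 × 6 = 234 students we could place exactly 6 in each, with no class reaching 7.
One more forces some class to hold 7, so 234 + 1 = 235.

235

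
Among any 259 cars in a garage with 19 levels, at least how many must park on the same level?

14

The 259 cars fall into 19 levels.
If each of the 19 levels held at most 13, the total would be at most 19 × 13 = 247 < 259, a contradiction.
So at least one holds ⌈259/19⌉ = 14.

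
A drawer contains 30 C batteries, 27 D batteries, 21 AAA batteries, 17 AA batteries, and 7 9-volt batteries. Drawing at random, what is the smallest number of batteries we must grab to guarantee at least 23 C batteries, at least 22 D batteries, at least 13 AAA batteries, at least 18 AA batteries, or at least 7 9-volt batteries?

79

Each of the 5 types has its own threshold; avoid all of them simultaneously.
The worst case stops just short of every target: 22 C, 21 D, 12 AAA, 17 AA, 6 9-volt — 22 + 21 + 12 + 17 + 6 = 78 batteries.
One more battery must push some type to its target, so 78 + 1 = 79.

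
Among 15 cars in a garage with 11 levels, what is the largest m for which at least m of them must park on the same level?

If each of the 11 levels held at most 1, the total would be at most 11 × 1 = 11 < 15, a contradiction.
So at least one holds ⌈15/11⌉ = 2.

2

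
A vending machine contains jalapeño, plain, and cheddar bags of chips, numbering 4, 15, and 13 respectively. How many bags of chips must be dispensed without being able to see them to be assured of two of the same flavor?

4

The worst case takes 1 bag of chips of each flavor without reaching 2 of any: 3 × 1 = 3.
The next bag of chips must bring some flavor to 2, so 3 + 1 = 4.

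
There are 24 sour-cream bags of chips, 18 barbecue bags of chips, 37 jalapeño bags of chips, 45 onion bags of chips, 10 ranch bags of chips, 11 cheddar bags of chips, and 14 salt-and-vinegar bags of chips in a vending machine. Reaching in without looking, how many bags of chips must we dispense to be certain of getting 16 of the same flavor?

96

In the worst case we take at most 15 of each flavor, but all 10 ranch, all 11 cheddar, and all 14 salt-and-vinegar (fewer than 15), giving 15 + 15 + 15 + 15 + 10 + 11 + 14 = 95.
One more bag of chips then forces some flavor to 16, so 95 + 1 = 96.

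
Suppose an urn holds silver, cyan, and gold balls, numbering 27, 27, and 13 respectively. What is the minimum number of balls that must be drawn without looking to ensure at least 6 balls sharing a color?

16

Treat the 3 colors as pigeonholes.
The worst case takes 5 balls of each color without reaching 6 of any: 3 × 5 = 15.
The next ball must bring some color to 6, so 15 + 1 = 16.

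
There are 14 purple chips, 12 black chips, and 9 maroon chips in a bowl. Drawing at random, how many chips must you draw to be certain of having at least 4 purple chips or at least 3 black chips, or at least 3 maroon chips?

8

The worst case stops just short of every target: 3 purple, 2 black, 2 maroon — 3 + 2 + 2 = 7 chips.
One more chip must push some color to its target, so 7 + 1 = 8.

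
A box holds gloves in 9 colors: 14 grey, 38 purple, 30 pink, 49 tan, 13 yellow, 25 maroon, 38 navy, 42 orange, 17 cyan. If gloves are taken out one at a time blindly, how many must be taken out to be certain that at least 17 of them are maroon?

258

The worst case draws every non-maroon glove first: 14 + 38 + 30 + 49 + 13 + 38 + 42 + 17 = 241.
The next 17 draws are then forced to be maroon, giving 241 + 17 = 258.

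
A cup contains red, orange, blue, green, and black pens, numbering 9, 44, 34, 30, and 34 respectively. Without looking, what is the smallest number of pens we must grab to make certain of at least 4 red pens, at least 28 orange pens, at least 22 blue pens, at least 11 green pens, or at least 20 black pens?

The worst case stops just short of every target: 3 red, 27 orange, 21 blue, 10 green, 19 black — 3 + 27 + 21 + 10 + 19 = 80 pens.
One more pen must push some ink color to its target, so 80 + 1 = 81.

81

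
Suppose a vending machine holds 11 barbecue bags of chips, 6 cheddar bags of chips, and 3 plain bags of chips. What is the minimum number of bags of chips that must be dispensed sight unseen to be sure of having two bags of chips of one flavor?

Treat the 3 flavors as pigeonholes.
The worst case takes 1 bag of chips of each flavor without reaching 2 of any: 3 × 1 = 3.
The next bag of chips must bring some flavor to 2, so 3 + 1 = 4.

4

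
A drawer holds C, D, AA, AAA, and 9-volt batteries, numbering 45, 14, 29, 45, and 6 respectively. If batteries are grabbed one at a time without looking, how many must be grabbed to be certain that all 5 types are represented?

The hardest type to obtain is 9-volt: we could draw every other battery first — 139 − 6 = 133 batteries — without a single 9-volt one.
The next draw must be 9-volt, so 133 + 1 = 134.

134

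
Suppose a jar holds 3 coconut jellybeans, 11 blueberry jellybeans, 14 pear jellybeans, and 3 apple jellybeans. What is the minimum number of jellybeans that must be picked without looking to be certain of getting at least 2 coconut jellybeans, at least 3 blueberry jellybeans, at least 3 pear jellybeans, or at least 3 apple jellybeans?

8

The worst case stops just short of every target: 1 coconut, 2 blueberry, 2 pear, 2 apple — 1 + 2 + 2 + 2 = 7 jellybeans.
One more jellybean must push some flavor to its target, so 7 + 1 = 8.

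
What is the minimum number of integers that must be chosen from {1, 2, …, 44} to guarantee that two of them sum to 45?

23

Partition {1, …, 44} into 22 pairs: {1,44}, {2,43}, …, {22,23}.
Choosing 22 integers — say the integers 1 through 22 — takes one from each pair and avoids the property.
Choosing 23 forces two into the same pair by pigeonhole, and those sum to 45. So 23.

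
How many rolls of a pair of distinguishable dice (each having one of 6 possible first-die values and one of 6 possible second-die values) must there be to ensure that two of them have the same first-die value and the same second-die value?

37

There are 6 × 6 = 36 (first-die value, second-die value) combinations acting as pigeonholes.
With 36 rolls of a pair of distinguishable dice we could place one in each, avoiding any repeat.
One more forces some (first-die value, second-die value) pair to hold 2, so 36 + 1 = 37.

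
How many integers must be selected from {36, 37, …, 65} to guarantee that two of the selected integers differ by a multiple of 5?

6

Group the integers by remainder mod 5; there are 5 residue classes, each nonempty in this range.
Choosing one from each class (5 integers) avoids any shared remainder.
One more choice must repeat a class, so two differ by a multiple of 5. Hence 5 + 1 = 6.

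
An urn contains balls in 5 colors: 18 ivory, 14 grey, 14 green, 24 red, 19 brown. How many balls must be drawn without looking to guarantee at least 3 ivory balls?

The worst case draws every non-ivory ball first: 14 + 14 + 24 + 19 = 71.
The next 3 draws are then forced to be ivory, giving 71 + 3 = 74.

74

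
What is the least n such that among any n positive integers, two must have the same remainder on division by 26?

27

Use the pigeonhole principle on residue classes: two integers differ by a multiple of 26 exactly when they share a remainder mod 26.
There are 26 residue classes mod 26, so 26 integers can all lie in distinct classes.
One more integer must repeat a residue, giving a difference divisible by 26. So n = 26 + 1 = 27.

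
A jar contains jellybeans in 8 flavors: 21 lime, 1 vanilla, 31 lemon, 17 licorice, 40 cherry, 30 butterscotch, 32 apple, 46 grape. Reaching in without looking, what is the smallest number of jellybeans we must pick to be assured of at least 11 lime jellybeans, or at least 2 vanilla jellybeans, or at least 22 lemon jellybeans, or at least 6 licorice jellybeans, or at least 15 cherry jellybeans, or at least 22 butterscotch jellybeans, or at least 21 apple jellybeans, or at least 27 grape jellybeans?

The worst case stops just short of every target: 10 lime, 1 vanilla, 21 lemon, 5 licorice, 14 cherry, 21 butterscotch, 20 apple, 26 grape — 10 + 1 + 21 + 5 + 14 + 21 + 20 + 26 = 118 jellybeans.
One more jellybean must push some flavor to its target, so 118 + 1 = 119.

119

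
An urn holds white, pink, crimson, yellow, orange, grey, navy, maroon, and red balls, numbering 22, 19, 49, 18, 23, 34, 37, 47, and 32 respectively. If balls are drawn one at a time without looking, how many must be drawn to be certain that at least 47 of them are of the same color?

Treat the 9 colors as pigeonholes.
In the worst case we take at most 46 of each color, but all 22 white, all 19 pink, all 18 yellow, all 23 orange, all 34 grey, all 37 navy, and all 32 red (fewer than 46), giving 22 + 19 + 46 + 18 + 23 + 34 + 37 + 46 + 32 = 277.
One more ball then forces some color to 47, so 277 + 1 = 278.

278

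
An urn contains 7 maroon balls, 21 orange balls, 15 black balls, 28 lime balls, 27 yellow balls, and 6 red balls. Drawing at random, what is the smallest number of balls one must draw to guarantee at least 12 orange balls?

95

To avoid orange balls as long as possible, exhaust the other 5 colors first.
The worst case draws every non-orange ball first: 7 + 15 + 28 + 27 + 6 = 83.
The next 12 draws are then forced to be orange, giving 83 + 12 = 95.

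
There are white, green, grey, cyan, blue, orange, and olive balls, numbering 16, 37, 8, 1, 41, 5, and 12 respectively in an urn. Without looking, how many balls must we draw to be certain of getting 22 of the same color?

Treat the 7 colors as pigeonholes.
In the worst case we take at most 21 of each color, but all 16 white, all 8 grey, all 1 cyan, all 5 orange, and all 12 olive (fewer than 21), giving 16 + 21 + 8 + 1 + 21 + 5 + 12 = 84.
One more ball then forces some color to 22, so 84 + 1 = 85.

85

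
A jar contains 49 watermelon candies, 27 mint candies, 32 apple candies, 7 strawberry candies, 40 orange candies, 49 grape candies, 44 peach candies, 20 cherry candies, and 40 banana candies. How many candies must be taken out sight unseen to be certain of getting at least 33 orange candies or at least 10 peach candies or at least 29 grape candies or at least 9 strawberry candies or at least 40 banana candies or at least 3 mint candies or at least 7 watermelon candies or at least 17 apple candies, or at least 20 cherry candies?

159

The worst case stops just short of every target: 6 watermelon, 2 mint, 16 apple, all 7 strawberry, 32 orange, 28 grape, 9 peach, 19 cherry, 39 banana — 6 + 2 + 16 + 7 + 32 + 28 + 9 + 19 + 39 = 158 candies.
One more candy must push some flavor to its target, so 158 + 1 = 159.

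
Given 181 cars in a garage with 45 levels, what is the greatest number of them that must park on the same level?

5

The 181 cars fall into 45 levels.
If each of the 45 levels held at most 4, the total would be at most 45 × 4 = 180 < 181, a contradiction.
So at least one holds ⌈181/45⌉ = 5.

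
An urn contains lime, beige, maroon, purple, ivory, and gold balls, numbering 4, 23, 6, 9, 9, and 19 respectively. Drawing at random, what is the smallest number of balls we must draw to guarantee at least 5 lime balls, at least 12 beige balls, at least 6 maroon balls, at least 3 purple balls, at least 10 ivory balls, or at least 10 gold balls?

41

The worst case stops just short of every target: 4 lime, 11 beige, 5 maroon, 2 purple, 9 ivory, 9 gold — 4 + 11 + 5 + 2 + 9 + 9 = 40 balls.
One more ball must push some color to its target, so 40 + 1 = 41.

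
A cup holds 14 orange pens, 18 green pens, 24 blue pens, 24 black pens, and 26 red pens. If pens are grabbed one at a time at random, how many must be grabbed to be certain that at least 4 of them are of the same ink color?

The worst case takes 3 pens of each ink color without reaching 4 of any: 5 × 3 = 15.
The next pen must bring some ink color to 4, so 15 + 1 = 16.

16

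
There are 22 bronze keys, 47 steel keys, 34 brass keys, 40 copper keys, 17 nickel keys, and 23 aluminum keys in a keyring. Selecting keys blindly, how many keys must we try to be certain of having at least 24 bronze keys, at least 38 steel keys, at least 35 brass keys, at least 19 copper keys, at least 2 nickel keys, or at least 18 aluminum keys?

Each of the 6 types has its own threshold; avoid all of them simultaneously.
The worst case stops just short of every target: all 22 bronze, 37 steel, 34 brass, 18 copper, 1 nickel, 17 aluminum — 22 + 37 + 34 + 18 + 1 + 17 = 129 keys.
One more key must push some type to its target, so 129 + 1 = 130.

130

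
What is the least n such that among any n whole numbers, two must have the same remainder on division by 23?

Two integers differ by a multiple of 23 exactly when they share a remainder mod 23.
There are 23 residue classes mod 23, so 23 integers can all lie in distinct classes.
One more integer must repeat a residue, giving a difference divisible by 23. So n = 23 + 1 = 24.

24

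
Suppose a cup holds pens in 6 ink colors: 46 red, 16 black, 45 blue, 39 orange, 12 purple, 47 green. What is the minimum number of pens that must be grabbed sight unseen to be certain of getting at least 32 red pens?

The worst case draws every non-red pen first: 16 + 45 + 39 + 12 + 47 = 159.
The next 32 draws are then forced to be red, giving 159 + 32 = 191.

191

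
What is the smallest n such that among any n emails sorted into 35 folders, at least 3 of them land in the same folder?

There are 35 folders acting as pigeonholes.
With 35 × 2 = 70 emails we could place exactly 2 in each, with no class reaching 3.
One more forces some class to hold 3, so 70 + 1 = 71.

71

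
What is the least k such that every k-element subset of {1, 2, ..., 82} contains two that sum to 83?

42

Partition {1, …, 82} into 41 pairs: {1,82}, {2,81}, …, {41,42}.
Choosing 41 integers — say the integers 1 through 41 — takes one from each pair and avoids the property.
Choosing 42 forces two into the same pair by pigeonhole, and those sum to 83. So 42.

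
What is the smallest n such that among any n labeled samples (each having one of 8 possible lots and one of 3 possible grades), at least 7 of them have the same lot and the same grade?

145

There are 8 × 3 = 24 (lot, grade) combinations acting as pigeonholes.
With 24 × 6 = 144 labeled samples we could place exactly 6 in each, with no (lot, grade) pair reaching 7.
One more forces some (lot, grade) pair to hold 7, so 144 + 1 = 145.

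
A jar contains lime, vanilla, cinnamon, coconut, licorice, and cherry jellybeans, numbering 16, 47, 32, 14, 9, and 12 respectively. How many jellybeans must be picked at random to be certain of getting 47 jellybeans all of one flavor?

130

Treat the 6 flavors as pigeonholes.
In the worst case we take at most 46 of each flavor, but all 16 lime, all 32 cinnamon, all 14 coconut, all 9 licorice, and all 12 cherry (fewer than 46), giving 16 + 46 + 32 + 14 + 9 + 12 = 129.
One more jellybean then forces some flavor to 47, so 129 + 1 = 130.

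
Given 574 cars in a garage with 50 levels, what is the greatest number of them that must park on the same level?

The 574 cars fall into 50 levels.
If each of the 50 levels held at most 11, the total would be at most 50 × 11 = 550 < 574, a contradiction.
So at least one holds ⌈574/50⌉ = 12.

12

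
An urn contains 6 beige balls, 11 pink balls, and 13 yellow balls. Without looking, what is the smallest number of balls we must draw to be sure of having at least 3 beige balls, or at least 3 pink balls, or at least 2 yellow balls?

The worst case stops just short of every target: 2 beige, 2 pink, 1 yellow — 2 + 2 + 1 = 5 balls.
One more ball must push some color to its target, so 5 + 1 = 6.

6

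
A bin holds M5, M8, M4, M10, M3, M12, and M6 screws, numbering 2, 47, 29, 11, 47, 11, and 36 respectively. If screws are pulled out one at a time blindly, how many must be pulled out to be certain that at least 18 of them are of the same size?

In the worst case we take at most 17 of each size, but all 2 M5, all 11 M10, and all 11 M12 (fewer than 17), giving 2 + 17 + 17 + 11 + 17 + 11 + 17 = 92.
One more screw then forces some size to 18, so 92 + 1 = 93.

93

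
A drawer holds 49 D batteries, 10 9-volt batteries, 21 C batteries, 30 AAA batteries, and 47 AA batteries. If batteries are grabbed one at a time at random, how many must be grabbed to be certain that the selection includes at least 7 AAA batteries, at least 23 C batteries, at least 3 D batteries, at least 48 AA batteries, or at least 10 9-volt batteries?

86

The worst case stops just short of every target: 2 D, 9 9-volt, all 21 C, 6 AAA, 47 AA — 2 + 9 + 21 + 6 + 47 = 85 batteries.
One more battery must push some type to its target, so 85 + 1 = 86.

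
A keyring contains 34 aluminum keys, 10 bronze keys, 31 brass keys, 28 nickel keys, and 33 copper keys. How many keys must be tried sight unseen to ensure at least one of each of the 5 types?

127

The hardest type to obtain is bronze: we could draw every other key first — 136 − 10 = 126 keys — without a single bronze one.
The next draw must be bronze, so 126 + 1 = 127.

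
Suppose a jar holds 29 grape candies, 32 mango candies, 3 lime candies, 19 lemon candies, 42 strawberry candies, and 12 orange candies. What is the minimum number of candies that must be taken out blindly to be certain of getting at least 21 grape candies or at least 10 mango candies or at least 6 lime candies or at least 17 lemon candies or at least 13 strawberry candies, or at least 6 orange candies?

66

The worst case stops just short of every target: 20 grape, 9 mango, all 3 lime, 16 lemon, 12 strawberry, 5 orange — 20 + 9 + 3 + 16 + 12 + 5 = 65 candies.
One more candy must push some flavor to its target, so 65 + 1 = 66.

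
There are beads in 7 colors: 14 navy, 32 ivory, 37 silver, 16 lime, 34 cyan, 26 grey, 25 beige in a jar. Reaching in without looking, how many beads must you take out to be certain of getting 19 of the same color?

121

In the worst case we take at most 18 of each color, but all 14 navy and all 16 lime (fewer than 18), giving 14 + 18 + 18 + 16 + 18 + 18 + 18 = 120.
One more bead then forces some color to 19, so 120 + 1 = 121.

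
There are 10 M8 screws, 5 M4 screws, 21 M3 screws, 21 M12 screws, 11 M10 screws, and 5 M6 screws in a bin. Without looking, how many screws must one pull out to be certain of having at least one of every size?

69

The hardest size to obtain is M4: we could draw every other screw first — 73 − 5 = 68 screws — without a single M4 one.
The next draw must be M4, so 68 + 1 = 69.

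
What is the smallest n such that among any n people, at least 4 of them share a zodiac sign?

There are 12 zodiac signs acting as pigeonholes.
With 12 × 3 = 36 people we could place exactly 3 in each, with no class reaching 4.
One more forces some class to hold 4, so 36 + 1 = 37.

37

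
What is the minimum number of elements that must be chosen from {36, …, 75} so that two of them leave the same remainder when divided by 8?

9

Group the integers by remainder mod 8; there are 8 residue classes, each nonempty in this range.
Choosing one from each class (8 integers) avoids any shared remainder.
One more choice must repeat a class, so two differ by a multiple of 8. Hence 8 + 1 = 9.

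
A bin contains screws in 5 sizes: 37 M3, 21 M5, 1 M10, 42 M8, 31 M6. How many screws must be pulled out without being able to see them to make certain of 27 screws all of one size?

101

Treat the 5 sizes as pigeonholes.
In the worst case we take at most 26 of each size, but all 21 M5 and all 1 M10 (fewer than 26), giving 26 + 21 + 1 + 26 + 26 = 100.
One more screw then forces some size to 27, so 100 + 1 = 101.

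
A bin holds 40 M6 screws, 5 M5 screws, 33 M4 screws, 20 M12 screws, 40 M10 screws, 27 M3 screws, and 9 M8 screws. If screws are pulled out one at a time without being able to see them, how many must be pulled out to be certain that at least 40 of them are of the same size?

173

In the worst case we take at most 39 of each size, but all 5 M5, all 33 M4, all 20 M12, all 27 M3, and all 9 M8 (fewer than 39), giving 39 + 5 + 33 + 20 + 39 + 27 + 9 = 172.
One more screw then forces some size to 40, so 172 + 1 = 173.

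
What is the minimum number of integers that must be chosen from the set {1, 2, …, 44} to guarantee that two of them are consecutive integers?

23

Partition {1, …, 44} into 22 pairs: {1,2}, {3,4}, …, {43,44}.
Choosing 22 integers — say the 22 even numbers 2, 4, …, 44 — takes one from each pair and avoids the property.
Choosing 23 forces two into the same pair by pigeonhole, and those are consecutive. So 23.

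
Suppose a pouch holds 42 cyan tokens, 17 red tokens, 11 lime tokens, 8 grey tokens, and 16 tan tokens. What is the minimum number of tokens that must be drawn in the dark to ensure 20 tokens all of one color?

In the worst case we take at most 19 of each color, but all 17 red, all 11 lime, all 8 grey, and all 16 tan (fewer than 19), giving 19 + 17 + 11 + 8 + 16 = 71.
One more token then forces some color to 20, so 71 + 1 = 72.

72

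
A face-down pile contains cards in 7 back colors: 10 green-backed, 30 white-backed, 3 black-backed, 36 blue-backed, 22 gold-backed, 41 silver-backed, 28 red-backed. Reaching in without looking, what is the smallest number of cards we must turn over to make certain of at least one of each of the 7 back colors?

168

The hardest back color to obtain is black-backed: we could draw every other card first — 170 − 3 = 167 cards — without a single black-backed one.
The next draw must be black-backed, so 167 + 1 = 168.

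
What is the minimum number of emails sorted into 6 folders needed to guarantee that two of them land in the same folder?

7

There are 6 folders acting as pigeonholes.
With 6 emails we could place one in each, avoiding any repeat.
One more forces some class to hold 2, so 6 + 1 = 7.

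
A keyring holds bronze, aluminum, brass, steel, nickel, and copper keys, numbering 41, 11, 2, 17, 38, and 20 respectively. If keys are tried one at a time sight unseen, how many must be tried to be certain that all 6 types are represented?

The hardest type to obtain is brass: we could draw every other key first — 129 − 2 = 127 keys — without a single brass one.
The next draw must be brass, so 127 + 1 = 128.

128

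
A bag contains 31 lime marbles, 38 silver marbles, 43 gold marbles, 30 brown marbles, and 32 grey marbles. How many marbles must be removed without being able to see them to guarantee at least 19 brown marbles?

163

The worst case draws every non-brown marble first: 31 + 38 + 43 + 32 = 144.
The next 19 draws are then forced to be brown, giving 144 + 19 = 163.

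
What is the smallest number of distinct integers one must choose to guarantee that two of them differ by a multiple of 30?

Two integers differ by a multiple of 30 exactly when they share a remainder mod 30.
There are 30 residue classes mod 30, so 30 integers can all lie in distinct classes.
One more integer must repeat a residue, giving a difference divisible by 30. So n = 30 + 1 = 31.

31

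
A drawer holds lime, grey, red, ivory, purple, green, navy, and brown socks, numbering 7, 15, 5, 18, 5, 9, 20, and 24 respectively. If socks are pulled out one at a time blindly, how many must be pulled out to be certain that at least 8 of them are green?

The worst case draws every non-green sock first: 7 + 15 + 5 + 18 + 5 + 20 + 24 = 94.
The next 8 draws are then forced to be green, giving 94 + 8 = 102.

102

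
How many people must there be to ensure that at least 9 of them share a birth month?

97

There are 12 months of the year acting as pigeonholes.
With 12 × 8 = 96 people we could place exactly 8 in each, with no class reaching 9.
One more forces some class to hold 9, so 96 + 1 = 97.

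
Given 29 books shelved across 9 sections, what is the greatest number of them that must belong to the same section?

The 29 books fall into 9 sections.
If each of the 9 sections held at most 3, the total would be at most 9 × 3 = 27 < 29, a contradiction.
So at least one holds ⌈29/9⌉ = 4.

4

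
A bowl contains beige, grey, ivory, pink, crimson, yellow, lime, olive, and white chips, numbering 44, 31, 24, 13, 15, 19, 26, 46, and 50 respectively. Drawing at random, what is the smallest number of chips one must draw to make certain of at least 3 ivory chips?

247

The worst case draws every non-ivory chip first: 44 + 31 + 13 + 15 + 19 + 26 + 46 + 50 = 244.
The next 3 draws are then forced to be ivory, giving 244 + 3 = 247.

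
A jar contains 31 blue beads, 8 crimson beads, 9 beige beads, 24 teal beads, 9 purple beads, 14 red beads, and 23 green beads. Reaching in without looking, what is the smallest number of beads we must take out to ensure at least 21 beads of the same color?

In the worst case we take at most 20 of each color, but all 8 crimson, all 9 beige, all 9 purple, and all 14 red (fewer than 20), giving 20 + 8 + 9 + 20 + 9 + 14 + 20 = 100.
One more bead then forces some color to 21, so 100 + 1 = 101.

101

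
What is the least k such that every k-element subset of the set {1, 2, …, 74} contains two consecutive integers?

Partition {1, …, 74} into 37 pairs: {1,2}, {3,4}, …, {73,74}.
Choosing 37 integers — say the 37 even numbers 2, 4, …, 74 — takes one from each pair and avoids the property.
Choosing 38 forces two into the same pair by pigeonhole, and those are consecutive. So 38.

38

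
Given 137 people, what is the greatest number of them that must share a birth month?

The 137 people fall into 12 months of the year.
If each of the 12 months of the year held at most 11, the total would be at most 12 × 11 = 132 < 137, a contradiction.
So at least one holds ⌈137/12⌉ = 12.

12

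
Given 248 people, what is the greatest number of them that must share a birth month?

21

The 248 people fall into 12 months of the year.
If each of the 12 months of the year held at most 20, the total would be at most 12 × 20 = 240 < 248, a contradiction.
So at least one holds ⌈248/12⌉ = 21.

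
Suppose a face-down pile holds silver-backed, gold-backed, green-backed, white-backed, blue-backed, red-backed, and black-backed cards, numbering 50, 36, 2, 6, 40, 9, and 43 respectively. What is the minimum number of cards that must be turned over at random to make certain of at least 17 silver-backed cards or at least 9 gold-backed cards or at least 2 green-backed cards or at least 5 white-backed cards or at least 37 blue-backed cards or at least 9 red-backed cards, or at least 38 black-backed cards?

111

The worst case stops just short of every target: 16 silver-backed, 8 gold-backed, 1 green-backed, 4 white-backed, 36 blue-backed, 8 red-backed, 37 black-backed — 16 + 8 + 1 + 4 + 36 + 8 + 37 = 110 cards.
One more card must push some back color to its target, so 110 + 1 = 111.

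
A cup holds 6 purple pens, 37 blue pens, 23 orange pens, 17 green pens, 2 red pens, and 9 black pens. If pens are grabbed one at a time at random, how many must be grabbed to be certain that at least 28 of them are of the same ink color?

85

Treat the 6 ink colors as pigeonholes.
In the worst case we take at most 27 of each ink color, but all 6 purple, all 23 orange, all 17 green, all 2 red, and all 9 black (fewer than 27), giving 6 + 27 + 23 + 17 + 2 + 9 = 84.
One more pen then forces some ink color to 28, so 84 + 1 = 85.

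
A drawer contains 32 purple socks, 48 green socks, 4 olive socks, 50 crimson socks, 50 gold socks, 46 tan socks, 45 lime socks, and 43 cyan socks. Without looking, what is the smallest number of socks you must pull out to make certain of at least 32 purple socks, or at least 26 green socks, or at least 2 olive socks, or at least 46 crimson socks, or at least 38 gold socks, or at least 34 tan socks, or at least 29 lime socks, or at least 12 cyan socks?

The worst case stops just short of every target: 31 purple, 25 green, 1 olive, 45 crimson, 37 gold, 33 tan, 28 lime, 11 cyan — 31 + 25 + 1 + 45 + 37 + 33 + 28 + 11 = 211 socks.
One more sock must push some color to its target, so 211 + 1 = 212.

212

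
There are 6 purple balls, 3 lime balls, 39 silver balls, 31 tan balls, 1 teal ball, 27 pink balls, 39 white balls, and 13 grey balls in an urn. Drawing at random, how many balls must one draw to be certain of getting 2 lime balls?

The worst case draws every non-lime ball first: 6 + 39 + 31 + 1 + 27 + 39 + 13 = 156.
The next 2 draws are then forced to be lime, giving 156 + 2 = 158.

158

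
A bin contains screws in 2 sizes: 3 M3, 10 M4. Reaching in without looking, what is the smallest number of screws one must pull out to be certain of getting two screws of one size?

The worst case takes 1 screw of each size without reaching 2 of any: 2 × 1 = 2.
The next screw must bring some size to 2, so 2 + 1 = 3.

3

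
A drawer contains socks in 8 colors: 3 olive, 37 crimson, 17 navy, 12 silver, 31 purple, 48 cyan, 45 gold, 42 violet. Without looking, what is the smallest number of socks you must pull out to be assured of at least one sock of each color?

233

The hardest color to obtain is olive: we could draw every other sock first — 235 − 3 = 232 socks — without a single olive one.
The next draw must be olive, so 232 + 1 = 233.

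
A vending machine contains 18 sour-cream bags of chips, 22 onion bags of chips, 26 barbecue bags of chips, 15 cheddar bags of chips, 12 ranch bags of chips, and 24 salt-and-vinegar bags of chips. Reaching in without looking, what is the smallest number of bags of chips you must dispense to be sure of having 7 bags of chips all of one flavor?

37

Treat the 6 flavors as pigeonholes.
The worst case takes 6 bags of chips of each flavor without reaching 7 of any: 6 × 6 = 36.
The next bag of chips must bring some flavor to 7, so 36 + 1 = 37.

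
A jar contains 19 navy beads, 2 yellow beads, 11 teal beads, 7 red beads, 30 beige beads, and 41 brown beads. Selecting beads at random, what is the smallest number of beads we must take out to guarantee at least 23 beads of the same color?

84

In the worst case we take at most 22 of each color, but all 19 navy, all 2 yellow, all 11 teal, and all 7 red (fewer than 22), giving 19 + 2 + 11 + 7 + 22 + 22 = 83.
One more bead then forces some color to 23, so 83 + 1 = 84.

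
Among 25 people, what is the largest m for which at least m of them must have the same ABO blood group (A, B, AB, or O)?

7

There are 4 ABO blood groups, which serve as the pigeonholes.
If each of the 4 ABO blood groups held at most 6, the total would be at most 4 × 6 = 24 < 25, a contradiction.
So at least one holds ⌈25/4⌉ = 7.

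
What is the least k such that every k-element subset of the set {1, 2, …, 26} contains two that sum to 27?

Partition {1, …, 26} into 13 pairs: {1,26}, {2,25}, …, {13,14}.
Choosing 13 integers — say the integers 1 through 13 — takes one from each pair and avoids the property.
Choosing 14 forces two into the same pair by pigeonhole, and those sum to 27. So 14.

14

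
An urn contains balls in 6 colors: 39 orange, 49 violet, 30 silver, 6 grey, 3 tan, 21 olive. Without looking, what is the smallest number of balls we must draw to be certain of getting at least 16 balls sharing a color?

70

Treat the 6 colors as pigeonholes.
In the worst case we take at most 15 of each color, but all 6 grey and all 3 tan (fewer than 15), giving 15 + 15 + 15 + 6 + 3 + 15 = 69.
One more ball then forces some color to 16, so 69 + 1 = 70.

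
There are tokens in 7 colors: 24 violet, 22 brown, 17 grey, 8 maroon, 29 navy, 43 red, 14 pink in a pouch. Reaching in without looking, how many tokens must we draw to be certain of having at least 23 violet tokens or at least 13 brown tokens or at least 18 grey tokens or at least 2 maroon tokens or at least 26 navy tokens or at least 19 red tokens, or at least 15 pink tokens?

110

The worst case stops just short of every target: 22 violet, 12 brown, 17 grey, 1 maroon, 25 navy, 18 red, 14 pink — 22 + 12 + 17 + 1 + 25 + 18 + 14 = 109 tokens.
One more token must push some color to its target, so 109 + 1 = 110.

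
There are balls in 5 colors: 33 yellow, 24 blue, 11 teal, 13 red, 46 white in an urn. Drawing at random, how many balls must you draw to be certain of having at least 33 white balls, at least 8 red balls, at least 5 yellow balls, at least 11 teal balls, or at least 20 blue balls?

Each of the 5 colors has its own threshold; avoid all of them simultaneously.
The worst case stops just short of every target: 4 yellow, 19 blue, 10 teal, 7 red, 32 white — 4 + 19 + 10 + 7 + 32 = 72 balls.
One more ball must push some color to its target, so 72 + 1 = 73.

73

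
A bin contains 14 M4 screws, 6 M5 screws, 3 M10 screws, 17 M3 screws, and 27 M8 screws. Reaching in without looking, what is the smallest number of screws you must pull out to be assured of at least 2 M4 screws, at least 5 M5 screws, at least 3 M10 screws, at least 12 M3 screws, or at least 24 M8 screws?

42

The worst case stops just short of every target: 1 M4, 4 M5, 2 M10, 11 M3, 23 M8 — 1 + 4 + 2 + 11 + 23 = 41 screws.
One more screw must push some size to its target, so 41 + 1 = 42.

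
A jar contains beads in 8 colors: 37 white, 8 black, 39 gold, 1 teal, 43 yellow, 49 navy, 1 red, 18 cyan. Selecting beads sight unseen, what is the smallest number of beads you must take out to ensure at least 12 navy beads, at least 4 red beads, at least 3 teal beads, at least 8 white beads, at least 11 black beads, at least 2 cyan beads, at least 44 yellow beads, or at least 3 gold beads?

Each of the 8 colors has its own threshold; avoid all of them simultaneously.
The worst case stops just short of every target: 7 white, all 8 black, 2 gold, all 1 teal, 43 yellow, 11 navy, all 1 red, 1 cyan — 7 + 8 + 2 + 1 + 43 + 11 + 1 + 1 = 74 beads.
One more bead must push some color to its target, so 74 + 1 = 75.

75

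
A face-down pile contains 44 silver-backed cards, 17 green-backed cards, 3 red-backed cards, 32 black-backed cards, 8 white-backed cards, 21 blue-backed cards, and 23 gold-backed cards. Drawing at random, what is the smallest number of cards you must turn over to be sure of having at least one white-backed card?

141

To avoid white-backed cards as long as possible, exhaust the other 6 back colors first.
The worst case draws every non-white-backed card first: 44 + 17 + 3 + 32 + 21 + 23 = 140.
The next draw is then forced to be white-backed, giving 140 + 1 = 141.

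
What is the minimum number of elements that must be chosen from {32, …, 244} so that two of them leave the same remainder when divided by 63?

64

Group the integers by remainder mod 63; there are 63 residue classes, each nonempty in this range.
Choosing one from each class (63 integers) avoids any shared remainder.
One more choice must repeat a class, so two differ by a multiple of 63. Hence 63 + 1 = 64.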